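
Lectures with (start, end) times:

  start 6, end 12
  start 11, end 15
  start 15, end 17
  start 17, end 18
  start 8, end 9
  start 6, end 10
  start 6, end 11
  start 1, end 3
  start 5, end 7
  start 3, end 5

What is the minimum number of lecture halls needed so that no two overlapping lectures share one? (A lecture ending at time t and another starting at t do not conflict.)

Count concurrent intervals with a sweep; the peak is the room count.
Events (time:±→running): 1:+→1 3:-→0 3:+→1 5:-→0 5:+→1 6:+→2 6:+→3 6:+→4 … peak 4.

4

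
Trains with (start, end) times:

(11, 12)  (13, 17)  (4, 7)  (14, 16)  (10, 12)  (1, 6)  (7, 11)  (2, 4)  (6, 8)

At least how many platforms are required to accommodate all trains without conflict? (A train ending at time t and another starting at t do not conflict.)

The answer is the maximum number of intervals overlapping at any instant.
starts: [1, 2, 4, 6, 7, 10, 11, 13, 14]
ends:   [4, 6, 7, 8, 11, 12, 12, 16, 17]
s1→1 s2→2  — peak 2.

2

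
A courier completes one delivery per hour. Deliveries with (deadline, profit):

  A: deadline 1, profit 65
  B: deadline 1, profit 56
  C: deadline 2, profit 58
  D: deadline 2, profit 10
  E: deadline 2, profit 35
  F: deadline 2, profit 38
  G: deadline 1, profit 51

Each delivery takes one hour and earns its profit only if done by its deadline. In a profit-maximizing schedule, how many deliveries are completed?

Profit order: A=65 C=58 B=56 G=51 F=38 E=35 D=10
Assign: A→slot 1, C→slot 2, B skipped, G skipped, F skipped, E skipped, D skipped.
Slots: [1:A] [2:C]
2 of 7 scheduled.

2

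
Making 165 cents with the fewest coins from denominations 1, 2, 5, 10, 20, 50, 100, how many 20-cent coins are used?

0

165 − 1×100→65 − 1×50→15 − 1×10→5 − 1×5→0
Count of 20: 0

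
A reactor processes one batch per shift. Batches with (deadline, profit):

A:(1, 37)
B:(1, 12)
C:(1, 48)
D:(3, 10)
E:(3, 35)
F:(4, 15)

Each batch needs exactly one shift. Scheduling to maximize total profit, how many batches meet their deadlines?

Sort by profit descending; place each in the latest free slot ≤ its deadline.
By profit: C(d1,48), A(d1,37), E(d3,35), F(d4,15), B(d1,12), D(d3,10)
C→slot 1; A skipped; E→slot 3; F→slot 4; B skipped; D→slot 2.
4 of 6 scheduled.

4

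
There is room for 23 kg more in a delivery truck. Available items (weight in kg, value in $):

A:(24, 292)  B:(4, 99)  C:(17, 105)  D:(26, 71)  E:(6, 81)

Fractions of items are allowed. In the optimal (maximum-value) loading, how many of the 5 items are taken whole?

2

Greedy by value/weight ratio, highest first.
Ratios (sorted): B 24.75, E 13.50, A 12.17, C 6.18, D 2.73
take B (4 @ 99); take E (6 @ 81); take 13/24 of A → 158.17. Capacity used 23/23.
2 item(s) taken whole; one partial (take 13/24 of A).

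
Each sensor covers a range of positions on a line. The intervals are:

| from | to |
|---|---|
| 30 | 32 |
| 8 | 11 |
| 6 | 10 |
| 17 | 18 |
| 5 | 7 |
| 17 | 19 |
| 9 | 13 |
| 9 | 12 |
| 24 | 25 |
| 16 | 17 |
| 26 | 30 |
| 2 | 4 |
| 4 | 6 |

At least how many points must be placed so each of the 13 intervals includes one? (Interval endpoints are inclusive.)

Sort by right endpoint; whenever an interval is uncovered, place a point at its right end.
By right end: [2,4]  [4,6]  [5,7]  [6,10]  [8,11]  [9,12]  [9,13]  [16,17]  [17,18]  [17,19]  [24,25]  [26,30]  [30,32]
[2,4] uncovered → point at 4; [5,7] uncovered → point at 7; [8,11] uncovered → point at 11; [16,17] uncovered → point at 17; [24,25] uncovered → point at 25; [26,30] uncovered → point at 30.
Points: 4, 7, 11, 17, 25, 30 (6 total).

6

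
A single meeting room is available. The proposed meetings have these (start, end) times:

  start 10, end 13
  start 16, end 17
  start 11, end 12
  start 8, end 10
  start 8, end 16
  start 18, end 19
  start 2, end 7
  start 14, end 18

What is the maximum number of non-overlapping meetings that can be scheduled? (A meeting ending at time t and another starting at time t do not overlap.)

Greedy by earliest finish: after sorting by end time, pick each interval compatible with the last pick.
By end time: (2,7), (8,10), (11,12), (10,13), (8,16), (16,17), (14,18), (18,19).
Pick (2,7); next start ≥ 7 → (8,10); next start ≥ 10 → (11,12); next start ≥ 12 → (16,17); next start ≥ 17 → (18,19).
Selected 5 meetings.

5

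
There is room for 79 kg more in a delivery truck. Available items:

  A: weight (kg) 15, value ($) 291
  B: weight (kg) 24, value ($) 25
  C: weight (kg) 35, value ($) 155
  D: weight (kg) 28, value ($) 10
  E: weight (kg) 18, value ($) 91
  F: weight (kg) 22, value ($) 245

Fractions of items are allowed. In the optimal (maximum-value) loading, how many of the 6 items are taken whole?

3

Greedy by value/weight ratio, highest first.
Ratios (sorted): A 19.40, F 11.14, E 5.06, C 4.43, B 1.04, D 0.36
take A (15 @ 291); take F (22 @ 245); take E (18 @ 91); take 24/35 of C → 106.29. Capacity used 79/79.
3 item(s) taken whole; one partial (take 24/35 of C).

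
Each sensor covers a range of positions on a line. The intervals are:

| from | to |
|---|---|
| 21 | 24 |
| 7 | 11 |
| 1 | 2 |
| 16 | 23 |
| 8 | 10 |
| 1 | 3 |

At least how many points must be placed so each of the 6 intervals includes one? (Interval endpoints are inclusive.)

By right end: [1,2]  [1,3]  [8,10]  [7,11]  [16,23]  [21,24]
[1,2] uncovered → point at 2; [8,10] uncovered → point at 10; [16,23] uncovered → point at 23.
Points: 2, 10, 23 (3 total).

3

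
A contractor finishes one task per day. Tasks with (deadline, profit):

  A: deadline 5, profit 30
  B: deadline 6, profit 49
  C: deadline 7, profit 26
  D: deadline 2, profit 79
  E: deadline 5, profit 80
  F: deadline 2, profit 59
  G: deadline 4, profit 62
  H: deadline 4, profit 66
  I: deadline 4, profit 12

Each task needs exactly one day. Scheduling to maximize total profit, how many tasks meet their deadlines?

Take jobs in profit order; each goes to the latest open slot no later than its deadline.
Profit order: E=80 D=79 H=66 G=62 F=59 B=49 A=30 C=26 I=12
Assign: E→slot 5, D→slot 2, H→slot 4, G→slot 3, F→slot 1, B→slot 6, A skipped, C→slot 7, I skipped.
Slots: [1:F] [2:D] [3:G] [4:H] [5:E] [6:B] [7:C]
7 of 9 scheduled.

7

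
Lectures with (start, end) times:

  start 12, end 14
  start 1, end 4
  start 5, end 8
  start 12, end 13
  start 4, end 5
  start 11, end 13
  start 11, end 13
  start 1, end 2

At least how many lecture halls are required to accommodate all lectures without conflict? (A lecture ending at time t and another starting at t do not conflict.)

4

The answer is the maximum number of intervals overlapping at any instant.
starts: [1, 1, 4, 5, 11, 11, 12, 12]
ends:   [2, 4, 5, 8, 13, 13, 13, 14]
s1→1 s1→2 e2→1 e4→0 s4→1 e5→0 s5→1 e8→0 s11→1 s11→2 s12→3 s12→4  — peak 4.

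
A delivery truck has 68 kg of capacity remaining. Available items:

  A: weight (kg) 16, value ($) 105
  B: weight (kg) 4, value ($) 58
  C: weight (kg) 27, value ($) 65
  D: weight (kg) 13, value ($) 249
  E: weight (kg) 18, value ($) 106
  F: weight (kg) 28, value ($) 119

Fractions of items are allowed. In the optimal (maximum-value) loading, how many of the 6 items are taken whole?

Greedy by value/weight ratio, highest first.
Order: D (249/13=19.15) > B (58/4=14.50) > A (105/16=6.56) > E (106/18=5.89) > F (119/28=4.25) > C (65/27=2.41)
Fill: take D (13 @ 249) → take B (4 @ 58) → take A (16 @ 105) → take E (18 @ 106) → take 17/28 of F → 72.25; 68/68 used.
4 item(s) taken whole; one partial (take 17/28 of F).

4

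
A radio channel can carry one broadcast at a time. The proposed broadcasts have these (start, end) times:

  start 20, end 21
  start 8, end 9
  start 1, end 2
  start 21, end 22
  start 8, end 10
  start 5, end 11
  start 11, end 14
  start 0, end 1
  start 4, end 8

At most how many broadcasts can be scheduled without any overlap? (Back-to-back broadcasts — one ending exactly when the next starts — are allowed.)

7

Order by finish time; keep every interval that doesn't clash with the previous kept one.
By end time: (0,1), (1,2), (4,8), (8,9), (8,10), (5,11), (11,14), (20,21), (21,22).
Pick (0,1); next start ≥ 1 → (1,2); next start ≥ 2 → (4,8); next start ≥ 8 → (8,9); next start ≥ 9 → (11,14); next start ≥ 14 → (20,21); next start ≥ 21 → (21,22).
Selected 7 broadcasts.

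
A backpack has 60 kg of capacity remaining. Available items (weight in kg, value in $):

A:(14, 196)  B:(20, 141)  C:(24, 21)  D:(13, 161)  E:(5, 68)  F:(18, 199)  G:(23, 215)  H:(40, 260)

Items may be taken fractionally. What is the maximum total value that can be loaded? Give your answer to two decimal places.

717.48

Order: A (196/14=14.00) > E (68/5=13.60) > D (161/13=12.38) > F (199/18=11.06) > G (215/23=9.35) > B (141/20=7.05) > H (260/40=6.50) > C (21/24=0.88)
Fill: take A (14 @ 196) → take E (5 @ 68) → take D (13 @ 161) → take F (18 @ 199) → take 10/23 of G → 93.48; 60/60 used.
Total value = 717.48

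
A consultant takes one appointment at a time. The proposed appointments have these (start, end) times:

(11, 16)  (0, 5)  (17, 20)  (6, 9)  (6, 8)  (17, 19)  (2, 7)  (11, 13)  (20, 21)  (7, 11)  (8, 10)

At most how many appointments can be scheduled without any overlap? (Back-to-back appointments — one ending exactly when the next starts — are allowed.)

Greedy by earliest finish: after sorting by end time, pick each interval compatible with the last pick.
By end time: (0,5), (2,7), (6,8), (6,9), (8,10), (7,11), (11,13), (11,16), (17,19), (17,20), (20,21).
Pick (0,5); next start ≥ 5 → (6,8); next start ≥ 8 → (8,10); next start ≥ 10 → (11,13); next start ≥ 13 → (17,19); next start ≥ 19 → (20,21).
Selected 6 appointments.

6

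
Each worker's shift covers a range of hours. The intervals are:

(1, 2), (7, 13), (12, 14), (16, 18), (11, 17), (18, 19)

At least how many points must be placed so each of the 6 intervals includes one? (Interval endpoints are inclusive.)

3

Process intervals by earliest right end; each time one isn't hit yet, stab at its right endpoint.
Sorted: [1,2] [7,13] [12,14] [11,17] [16,18] [18,19]
{[1,2]} hit by 2; {[7,13],[12,14],[11,17]} hit by 13; {[16,18],[18,19]} hit by 18.
Points: 2, 13, 18 (3 total).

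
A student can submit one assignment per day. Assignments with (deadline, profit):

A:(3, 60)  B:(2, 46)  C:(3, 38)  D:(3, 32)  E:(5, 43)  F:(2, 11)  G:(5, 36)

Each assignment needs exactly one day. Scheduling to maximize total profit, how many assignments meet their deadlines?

5

Take jobs in profit order; each goes to the latest open slot no later than its deadline.
By profit: A(d3,60), B(d2,46), E(d5,43), C(d3,38), G(d5,36), D(d3,32), F(d2,11)
A→slot 3; B→slot 2; E→slot 5; C→slot 1; G→slot 4; D skipped; F skipped.
5 of 7 scheduled.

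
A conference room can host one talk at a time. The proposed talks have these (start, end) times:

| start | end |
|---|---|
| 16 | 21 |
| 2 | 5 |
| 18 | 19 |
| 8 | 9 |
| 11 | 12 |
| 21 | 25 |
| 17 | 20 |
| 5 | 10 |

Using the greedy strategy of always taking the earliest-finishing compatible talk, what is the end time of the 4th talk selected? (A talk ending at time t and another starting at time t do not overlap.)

19

Sort by end time and greedily take each interval whose start is ≥ the last chosen end.
By end time: (2,5), (8,9), (5,10), (11,12), (18,19), (17,20), (16,21), (21,25).
Pick (2,5); next start ≥ 5 → (8,9); next start ≥ 9 → (11,12); next start ≥ 12 → (18,19); next start ≥ 19 → (21,25).
Selected: (2,5) (8,9) (11,12) (18,19) (21,25)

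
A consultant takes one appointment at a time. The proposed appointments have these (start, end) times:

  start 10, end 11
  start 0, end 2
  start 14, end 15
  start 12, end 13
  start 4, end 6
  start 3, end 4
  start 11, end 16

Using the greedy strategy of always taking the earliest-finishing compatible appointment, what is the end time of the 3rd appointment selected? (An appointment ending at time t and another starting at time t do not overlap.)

Sorted by end: (0,2)  (3,4)  (4,6)  (10,11)  (12,13)  (14,15)  (11,16)
take (0,2); take (3,4); take (4,6); take (10,11); take (12,13); take (14,15); skip (11,16).
Selected: (0,2) (3,4) (4,6) (10,11) (12,13) (14,15)

6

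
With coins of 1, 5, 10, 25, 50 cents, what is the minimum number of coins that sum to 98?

Greedy: take as many of the largest coin as possible, then repeat with the remainder.
98 − 1×50→48 − 1×25→23 − 2×10→3 − 3×1→0
Total coins = 1 + 1 + 2 + 3 = 7

7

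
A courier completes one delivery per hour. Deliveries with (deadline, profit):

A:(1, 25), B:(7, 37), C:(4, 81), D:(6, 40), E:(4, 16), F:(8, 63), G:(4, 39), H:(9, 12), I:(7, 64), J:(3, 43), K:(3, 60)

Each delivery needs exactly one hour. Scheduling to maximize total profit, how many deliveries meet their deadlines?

9

Take jobs in profit order; each goes to the latest open slot no later than its deadline.
By profit: C(d4,81), I(d7,64), F(d8,63), K(d3,60), J(d3,43), D(d6,40), G(d4,39), B(d7,37), A(d1,25), E(d4,16), H(d9,12)
C→slot 4; I→slot 7; F→slot 8; K→slot 3; J→slot 2; D→slot 6; G→slot 1; B→slot 5; A skipped; E skipped; H→slot 9.
9 of 11 scheduled.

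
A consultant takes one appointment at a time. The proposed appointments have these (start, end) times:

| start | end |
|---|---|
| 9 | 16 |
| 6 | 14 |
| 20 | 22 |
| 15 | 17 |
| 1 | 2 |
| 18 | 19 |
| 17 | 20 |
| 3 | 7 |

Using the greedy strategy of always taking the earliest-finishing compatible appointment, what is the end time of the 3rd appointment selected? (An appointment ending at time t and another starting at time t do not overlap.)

16

Order by finish time; keep every interval that doesn't clash with the previous kept one.
By end time: (1,2), (3,7), (6,14), (9,16), (15,17), (18,19), (17,20), (20,22).
Pick (1,2); next start ≥ 2 → (3,7); next start ≥ 7 → (9,16); next start ≥ 16 → (18,19); next start ≥ 19 → (20,22).
Selected: (1,2) (3,7) (9,16) (18,19) (20,22)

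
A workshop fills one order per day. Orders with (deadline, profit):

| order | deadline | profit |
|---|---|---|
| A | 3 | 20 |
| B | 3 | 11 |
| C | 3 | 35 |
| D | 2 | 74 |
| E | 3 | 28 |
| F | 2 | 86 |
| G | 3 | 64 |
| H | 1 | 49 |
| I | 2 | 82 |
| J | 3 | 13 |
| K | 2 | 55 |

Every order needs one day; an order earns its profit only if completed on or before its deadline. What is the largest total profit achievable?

232

By profit: F(d2,86), I(d2,82), D(d2,74), G(d3,64), K(d2,55), H(d1,49), C(d3,35), E(d3,28), A(d3,20), J(d3,13), B(d3,11)
F→slot 2; I→slot 1; D skipped; G→slot 3; K skipped; H skipped; C skipped; E skipped; A skipped; J skipped; B skipped.
Profit = 82 + 86 + 64 = 232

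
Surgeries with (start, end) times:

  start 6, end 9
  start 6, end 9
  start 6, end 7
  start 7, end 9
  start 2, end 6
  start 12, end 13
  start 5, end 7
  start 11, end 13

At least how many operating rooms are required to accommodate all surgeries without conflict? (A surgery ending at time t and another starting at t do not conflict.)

Events (time:±→running): 2:+→1 5:+→2 6:-→1 6:+→2 6:+→3 6:+→4 … peak 4.

4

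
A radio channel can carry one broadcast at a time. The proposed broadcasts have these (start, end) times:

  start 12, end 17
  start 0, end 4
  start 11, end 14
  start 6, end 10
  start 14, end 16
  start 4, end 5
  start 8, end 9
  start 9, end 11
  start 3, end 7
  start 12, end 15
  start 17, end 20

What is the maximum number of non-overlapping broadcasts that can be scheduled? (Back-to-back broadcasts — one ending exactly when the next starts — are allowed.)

Greedy by earliest finish: after sorting by end time, pick each interval compatible with the last pick.
By end time: (0,4), (4,5), (3,7), (8,9), (6,10), (9,11), (11,14), (12,15), (14,16), (12,17), (17,20).
Pick (0,4); next start ≥ 4 → (4,5); next start ≥ 5 → (8,9); next start ≥ 9 → (9,11); next start ≥ 11 → (11,14); next start ≥ 14 → (14,16); next start ≥ 16 → (17,20).
Selected 7 broadcasts.

7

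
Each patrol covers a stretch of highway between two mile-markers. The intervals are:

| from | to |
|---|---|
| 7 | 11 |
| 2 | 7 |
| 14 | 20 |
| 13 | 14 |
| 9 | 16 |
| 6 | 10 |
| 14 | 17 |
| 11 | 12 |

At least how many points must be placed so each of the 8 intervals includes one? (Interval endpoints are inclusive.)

By right end: [2,7]  [6,10]  [7,11]  [11,12]  [13,14]  [9,16]  [14,17]  [14,20]
[2,7] uncovered → point at 7; [11,12] uncovered → point at 12; [13,14] uncovered → point at 14.
Points: 7, 12, 14 (3 total).

3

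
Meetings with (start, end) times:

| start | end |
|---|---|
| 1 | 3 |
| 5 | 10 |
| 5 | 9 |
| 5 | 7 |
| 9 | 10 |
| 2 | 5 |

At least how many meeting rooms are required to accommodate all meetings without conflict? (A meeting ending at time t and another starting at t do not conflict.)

starts: [1, 2, 5, 5, 5, 9]
ends:   [3, 5, 7, 9, 10, 10]
s1→1 s2→2 e3→1 e5→0 s5→1 s5→2 s5→3  — peak 3.

3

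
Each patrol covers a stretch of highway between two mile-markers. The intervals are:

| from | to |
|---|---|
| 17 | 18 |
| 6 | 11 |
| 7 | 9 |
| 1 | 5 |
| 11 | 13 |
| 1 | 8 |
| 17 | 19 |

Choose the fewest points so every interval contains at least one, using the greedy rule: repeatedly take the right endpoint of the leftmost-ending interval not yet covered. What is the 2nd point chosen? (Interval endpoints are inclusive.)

By right end: [1,5]  [1,8]  [7,9]  [6,11]  [11,13]  [17,18]  [17,19]
[1,5] uncovered → point at 5; [7,9] uncovered → point at 9; [11,13] uncovered → point at 13; [17,18] uncovered → point at 18.
Points: 5, 9, 13, 18 (4 total).

9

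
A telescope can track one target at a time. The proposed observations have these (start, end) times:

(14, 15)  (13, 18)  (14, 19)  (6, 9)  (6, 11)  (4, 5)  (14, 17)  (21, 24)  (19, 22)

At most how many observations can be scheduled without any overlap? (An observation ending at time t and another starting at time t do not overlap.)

4

Sorted by end: (4,5)  (6,9)  (6,11)  (14,15)  (14,17)  (13,18)  (14,19)  (19,22)  (21,24)
take (4,5); take (6,9); take (14,15); skip (13,18); take (19,22).
Selected 4 observations.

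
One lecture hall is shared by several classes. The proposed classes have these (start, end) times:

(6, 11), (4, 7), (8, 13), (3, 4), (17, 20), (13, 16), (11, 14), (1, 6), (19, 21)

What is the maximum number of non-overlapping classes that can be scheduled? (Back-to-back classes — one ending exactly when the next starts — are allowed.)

5

Greedy by earliest finish: after sorting by end time, pick each interval compatible with the last pick.
Sorted by end: (3,4)  (1,6)  (4,7)  (6,11)  (8,13)  (11,14)  (13,16)  (17,20)  (19,21)
take (3,4); skip (1,6); take (4,7); take (8,13); skip (11,14); take (13,16); take (17,20); skip (19,21).
Selected 5 classes.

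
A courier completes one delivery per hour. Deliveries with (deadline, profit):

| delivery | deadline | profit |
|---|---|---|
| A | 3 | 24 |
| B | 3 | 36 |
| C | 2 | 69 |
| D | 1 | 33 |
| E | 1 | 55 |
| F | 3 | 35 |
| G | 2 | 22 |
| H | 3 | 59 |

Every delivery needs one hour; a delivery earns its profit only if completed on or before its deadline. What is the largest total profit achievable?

Profit order: C=69 H=59 E=55 B=36 F=35 D=33 A=24 G=22
Assign: C→slot 2, H→slot 3, E→slot 1, B skipped, F skipped, D skipped, A skipped, G skipped.
Slots: [1:E] [2:C] [3:H]
Profit = 55 + 69 + 59 = 183

183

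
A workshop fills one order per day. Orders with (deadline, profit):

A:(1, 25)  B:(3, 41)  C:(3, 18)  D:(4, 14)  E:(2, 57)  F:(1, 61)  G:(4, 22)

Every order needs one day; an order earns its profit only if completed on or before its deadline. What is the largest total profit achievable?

181

Profit order: F=61 E=57 B=41 A=25 G=22 C=18 D=14
Assign: F→slot 1, E→slot 2, B→slot 3, A skipped, G→slot 4, C skipped, D skipped.
Slots: [1:F] [2:E] [3:B] [4:G]
Profit = 61 + 57 + 41 + 22 = 181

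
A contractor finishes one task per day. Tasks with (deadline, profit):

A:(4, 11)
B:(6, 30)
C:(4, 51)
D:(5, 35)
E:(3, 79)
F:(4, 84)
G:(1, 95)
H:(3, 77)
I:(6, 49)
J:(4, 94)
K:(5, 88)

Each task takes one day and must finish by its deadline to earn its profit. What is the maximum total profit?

489

Take jobs in profit order; each goes to the latest open slot no later than its deadline.
Profit order: G=95 J=94 K=88 F=84 E=79 H=77 C=51 I=49 D=35 B=30 A=11
Assign: G→slot 1, J→slot 4, K→slot 5, F→slot 3, E→slot 2, H skipped, C skipped, I→slot 6, D skipped, B skipped, A skipped.
Slots: [1:G] [2:E] [3:F] [4:J] [5:K] [6:I]
Profit = 95 + 79 + 84 + 94 + 88 + 49 = 489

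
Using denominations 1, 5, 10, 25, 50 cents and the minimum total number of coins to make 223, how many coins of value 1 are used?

3

Use the largest denomination that fits, subtract, and repeat.
223 − 4×50→23 − 2×10→3 − 3×1→0
Count of 1: 3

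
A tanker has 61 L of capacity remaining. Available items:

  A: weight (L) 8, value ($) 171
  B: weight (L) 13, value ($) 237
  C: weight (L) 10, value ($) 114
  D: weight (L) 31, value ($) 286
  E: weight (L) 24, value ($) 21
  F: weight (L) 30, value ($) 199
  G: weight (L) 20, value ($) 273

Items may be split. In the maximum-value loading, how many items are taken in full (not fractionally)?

Sort by value per unit weight and fill in that order.
Order: A (171/8=21.38) > B (237/13=18.23) > G (273/20=13.65) > C (114/10=11.40) > D (286/31=9.23) > F (199/30=6.63) > E (21/24=0.88)
Fill: take A (8 @ 171) → take B (13 @ 237) → take G (20 @ 273) → take C (10 @ 114) → take 10/31 of D → 92.26; 61/61 used.
4 item(s) taken whole; one partial (take 10/31 of D).

4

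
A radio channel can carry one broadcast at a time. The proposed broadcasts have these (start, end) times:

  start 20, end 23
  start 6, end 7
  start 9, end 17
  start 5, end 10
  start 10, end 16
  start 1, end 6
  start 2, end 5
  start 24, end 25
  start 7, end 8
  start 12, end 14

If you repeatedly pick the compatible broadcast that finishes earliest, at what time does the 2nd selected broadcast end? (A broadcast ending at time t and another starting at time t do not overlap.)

Greedy by earliest finish: after sorting by end time, pick each interval compatible with the last pick.
Sorted by end: (2,5)  (1,6)  (6,7)  (7,8)  (5,10)  (12,14)  (10,16)  (9,17)  (20,23)  (24,25)
take (2,5); skip (1,6); take (6,7); take (7,8); skip (5,10); take (12,14); skip (10,16); take (20,23); take (24,25).
Selected: (2,5) (6,7) (7,8) (12,14) (20,23) (24,25)

7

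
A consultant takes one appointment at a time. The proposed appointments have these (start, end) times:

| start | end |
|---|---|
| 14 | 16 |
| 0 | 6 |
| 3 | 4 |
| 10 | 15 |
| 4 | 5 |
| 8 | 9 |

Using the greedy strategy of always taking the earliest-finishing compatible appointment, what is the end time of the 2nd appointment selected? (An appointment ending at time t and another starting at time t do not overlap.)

5

By end time: (3,4), (4,5), (0,6), (8,9), (10,15), (14,16).
Pick (3,4); next start ≥ 4 → (4,5); next start ≥ 5 → (8,9); next start ≥ 9 → (10,15).
Selected: (3,4) (4,5) (8,9) (10,15)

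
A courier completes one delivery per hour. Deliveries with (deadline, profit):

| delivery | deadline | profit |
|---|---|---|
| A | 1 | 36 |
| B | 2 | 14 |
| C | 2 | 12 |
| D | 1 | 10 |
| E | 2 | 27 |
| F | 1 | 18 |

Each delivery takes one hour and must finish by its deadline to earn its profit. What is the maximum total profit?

63

Profit order: A=36 E=27 F=18 B=14 C=12 D=10
Assign: A→slot 1, E→slot 2, F skipped, B skipped, C skipped, D skipped.
Slots: [1:A] [2:E]
Profit = 36 + 27 = 63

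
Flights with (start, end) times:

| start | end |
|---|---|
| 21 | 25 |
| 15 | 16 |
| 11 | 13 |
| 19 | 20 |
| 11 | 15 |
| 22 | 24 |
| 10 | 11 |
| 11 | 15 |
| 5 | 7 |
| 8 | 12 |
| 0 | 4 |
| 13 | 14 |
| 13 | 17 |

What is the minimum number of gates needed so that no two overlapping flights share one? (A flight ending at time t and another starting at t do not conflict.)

The answer is the maximum number of intervals overlapping at any instant.
starts: [0, 5, 8, 10, 11, 11, 11, 13, 13, 15, 19, 21, 22]
ends:   [4, 7, 11, 12, 13, 14, 15, 15, 16, 17, 20, 24, 25]
s0→1 e4→0 s5→1 e7→0 s8→1 s10→2 e11→1 s11→2 s11→3 s11→4  — peak 4.

4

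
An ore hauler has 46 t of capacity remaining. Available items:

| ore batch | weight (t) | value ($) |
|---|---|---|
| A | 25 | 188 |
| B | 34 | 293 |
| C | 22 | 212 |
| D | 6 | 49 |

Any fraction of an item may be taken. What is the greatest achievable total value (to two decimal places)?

Greedy by value/weight ratio, highest first.
Ratios (sorted): C 9.64, B 8.62, D 8.17, A 7.52
take C (22 @ 212); take 24/34 of B → 206.82. Capacity used 46/46.
Total value = 418.82

418.82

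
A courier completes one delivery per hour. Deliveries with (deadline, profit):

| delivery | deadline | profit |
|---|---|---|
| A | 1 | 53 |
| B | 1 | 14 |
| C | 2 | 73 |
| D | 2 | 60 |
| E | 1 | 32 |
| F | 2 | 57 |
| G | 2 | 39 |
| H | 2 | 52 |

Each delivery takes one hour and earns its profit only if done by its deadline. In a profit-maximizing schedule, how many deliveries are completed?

Sort by profit descending; place each in the latest free slot ≤ its deadline.
Profit order: C=73 D=60 F=57 A=53 H=52 G=39 E=32 B=14
Assign: C→slot 2, D→slot 1, F skipped, A skipped, H skipped, G skipped, E skipped, B skipped.
Slots: [1:D] [2:C]
2 of 8 scheduled.

2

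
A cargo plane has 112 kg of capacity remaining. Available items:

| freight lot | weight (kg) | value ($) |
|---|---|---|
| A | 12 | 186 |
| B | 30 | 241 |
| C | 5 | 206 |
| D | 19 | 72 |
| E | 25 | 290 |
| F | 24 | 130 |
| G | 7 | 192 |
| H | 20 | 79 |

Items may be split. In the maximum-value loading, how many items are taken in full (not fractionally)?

6

Greedy by value/weight ratio, highest first.
Order: C (206/5=41.20) > G (192/7=27.43) > A (186/12=15.50) > E (290/25=11.60) > B (241/30=8.03) > F (130/24=5.42) > H (79/20=3.95) > D (72/19=3.79)
Fill: take C (5 @ 206) → take G (7 @ 192) → take A (12 @ 186) → take E (25 @ 290) → take B (30 @ 241) → take F (24 @ 130) → take 9/20 of H → 35.55; 112/112 used.
6 item(s) taken whole; one partial (take 9/20 of H).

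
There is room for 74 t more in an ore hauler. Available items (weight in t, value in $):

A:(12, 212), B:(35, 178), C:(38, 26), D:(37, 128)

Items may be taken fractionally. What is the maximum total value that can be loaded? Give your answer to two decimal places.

Sort by value per unit weight and fill in that order.
Ratios (sorted): A 17.67, B 5.09, D 3.46, C 0.68
take A (12 @ 212); take B (35 @ 178); take 27/37 of D → 93.41. Capacity used 74/74.
Total value = 483.41

483.41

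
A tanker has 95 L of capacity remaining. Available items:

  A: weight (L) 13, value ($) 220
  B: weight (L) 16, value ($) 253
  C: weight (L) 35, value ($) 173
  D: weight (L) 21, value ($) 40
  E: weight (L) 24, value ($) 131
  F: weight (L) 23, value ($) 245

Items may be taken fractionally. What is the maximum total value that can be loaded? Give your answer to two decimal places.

942.91

Sort by value per unit weight and fill in that order.
Order: A (220/13=16.92) > B (253/16=15.81) > F (245/23=10.65) > E (131/24=5.46) > C (173/35=4.94) > D (40/21=1.90)
Fill: take A (13 @ 220) → take B (16 @ 253) → take F (23 @ 245) → take E (24 @ 131) → take 19/35 of C → 93.91; 95/95 used.
Total value = 942.91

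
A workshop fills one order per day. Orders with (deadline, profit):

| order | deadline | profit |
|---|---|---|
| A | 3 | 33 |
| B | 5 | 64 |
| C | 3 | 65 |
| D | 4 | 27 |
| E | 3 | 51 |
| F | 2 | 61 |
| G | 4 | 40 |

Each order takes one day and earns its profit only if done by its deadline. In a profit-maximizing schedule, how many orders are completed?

By profit: C(d3,65), B(d5,64), F(d2,61), E(d3,51), G(d4,40), A(d3,33), D(d4,27)
C→slot 3; B→slot 5; F→slot 2; E→slot 1; G→slot 4; A skipped; D skipped.
5 of 7 scheduled.

5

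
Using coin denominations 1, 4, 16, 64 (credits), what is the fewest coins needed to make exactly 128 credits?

2

128 = 2×64
Total coins = 2 = 2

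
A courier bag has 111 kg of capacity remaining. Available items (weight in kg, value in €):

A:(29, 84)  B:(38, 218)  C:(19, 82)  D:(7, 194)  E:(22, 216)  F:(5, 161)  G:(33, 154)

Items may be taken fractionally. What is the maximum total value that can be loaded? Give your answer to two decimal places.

Greedy by value/weight ratio, highest first.
Ratios (sorted): F 32.20, D 27.71, E 9.82, B 5.74, G 4.67, C 4.32, A 2.90
take F (5 @ 161); take D (7 @ 194); take E (22 @ 216); take B (38 @ 218); take G (33 @ 154); take 6/19 of C → 25.89. Capacity used 111/111.
Total value = 968.89

968.89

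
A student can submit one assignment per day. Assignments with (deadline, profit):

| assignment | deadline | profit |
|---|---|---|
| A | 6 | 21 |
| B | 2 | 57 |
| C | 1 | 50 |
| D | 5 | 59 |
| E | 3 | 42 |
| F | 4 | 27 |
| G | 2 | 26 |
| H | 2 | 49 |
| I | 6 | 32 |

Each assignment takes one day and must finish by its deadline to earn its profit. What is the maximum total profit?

Take jobs in profit order; each goes to the latest open slot no later than its deadline.
Profit order: D=59 B=57 C=50 H=49 E=42 I=32 F=27 G=26 A=21
Assign: D→slot 5, B→slot 2, C→slot 1, H skipped, E→slot 3, I→slot 6, F→slot 4, G skipped, A skipped.
Slots: [1:C] [2:B] [3:E] [4:F] [5:D] [6:I]
Profit = 50 + 57 + 42 + 27 + 59 + 32 = 267

267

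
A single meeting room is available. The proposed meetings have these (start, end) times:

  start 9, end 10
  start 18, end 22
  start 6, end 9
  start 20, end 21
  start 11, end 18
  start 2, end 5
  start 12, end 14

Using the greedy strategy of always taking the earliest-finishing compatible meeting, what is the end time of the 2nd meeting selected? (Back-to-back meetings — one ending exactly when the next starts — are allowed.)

9

By end time: (2,5), (6,9), (9,10), (12,14), (11,18), (20,21), (18,22).
Pick (2,5); next start ≥ 5 → (6,9); next start ≥ 9 → (9,10); next start ≥ 10 → (12,14); next start ≥ 14 → (20,21).
Selected: (2,5) (6,9) (9,10) (12,14) (20,21)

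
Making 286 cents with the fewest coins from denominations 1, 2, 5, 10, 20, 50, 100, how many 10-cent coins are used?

Greedy: take as many of the largest coin as possible, then repeat with the remainder.
286 = 2×100 + 1×50 + 1×20 + 1×10 + 1×5 + 1×1
Count of 10: 1

1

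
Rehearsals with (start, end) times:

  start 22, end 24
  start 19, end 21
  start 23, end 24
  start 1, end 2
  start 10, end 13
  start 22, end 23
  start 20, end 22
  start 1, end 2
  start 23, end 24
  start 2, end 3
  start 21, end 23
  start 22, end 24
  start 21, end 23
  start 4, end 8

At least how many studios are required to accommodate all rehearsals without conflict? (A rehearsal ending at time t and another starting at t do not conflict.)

5

The answer is the maximum number of intervals overlapping at any instant.
starts: [1, 1, 2, 4, 10, 19, 20, 21, 21, 22, 22, 22, 23, 23]
ends:   [2, 2, 3, 8, 13, 21, 22, 23, 23, 23, 24, 24, 24, 24]
s1→1 s1→2 e2→1 e2→0 s2→1 e3→0 s4→1 e8→0 s10→1 e13→0 s19→1 s20→2 e21→1 s21→2 s21→3 e22→2 s22→3 s22→4 s22→5  — peak 5.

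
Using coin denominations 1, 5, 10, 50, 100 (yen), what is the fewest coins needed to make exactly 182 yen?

182 = 1×100 + 1×50 + 3×10 + 2×1
Total coins = 1 + 1 + 3 + 2 = 7

7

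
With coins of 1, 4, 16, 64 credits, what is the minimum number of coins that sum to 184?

7

184 − 2×64→56 − 3×16→8 − 2×4→0
Total coins = 2 + 3 + 2 = 7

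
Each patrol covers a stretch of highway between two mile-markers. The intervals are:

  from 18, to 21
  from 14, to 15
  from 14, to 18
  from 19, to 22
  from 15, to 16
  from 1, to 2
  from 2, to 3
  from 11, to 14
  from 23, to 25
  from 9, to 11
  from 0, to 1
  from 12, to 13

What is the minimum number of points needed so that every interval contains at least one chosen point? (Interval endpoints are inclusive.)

Sorted: [0,1] [1,2] [2,3] [9,11] [12,13] [11,14] [14,15] [15,16] [14,18] [18,21] [19,22] [23,25]
{[0,1],[1,2]} hit by 1; {[2,3]} hit by 3; {[9,11]} hit by 11; {[12,13],[11,14]} hit by 13; {[14,15],[15,16],[14,18]} hit by 15; {[18,21],[19,22]} hit by 21; {[23,25]} hit by 25.
Points: 1, 3, 11, 13, 15, 21, 25 (7 total).

7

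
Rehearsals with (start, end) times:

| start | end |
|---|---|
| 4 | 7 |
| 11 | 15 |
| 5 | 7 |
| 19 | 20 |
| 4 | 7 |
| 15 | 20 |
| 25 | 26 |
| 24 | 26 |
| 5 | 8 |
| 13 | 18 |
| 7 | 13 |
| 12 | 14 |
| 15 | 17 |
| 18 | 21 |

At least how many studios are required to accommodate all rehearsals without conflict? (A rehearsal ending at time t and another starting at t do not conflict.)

4

The answer is the maximum number of intervals overlapping at any instant.
Events (time:±→running): 4:+→1 4:+→2 5:+→3 5:+→4 … peak 4.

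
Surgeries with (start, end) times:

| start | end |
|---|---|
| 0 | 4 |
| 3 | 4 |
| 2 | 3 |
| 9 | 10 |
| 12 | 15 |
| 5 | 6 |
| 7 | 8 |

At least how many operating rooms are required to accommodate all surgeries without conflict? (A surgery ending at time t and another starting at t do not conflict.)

Count concurrent intervals with a sweep; the peak is the room count.
starts: [0, 2, 3, 5, 7, 9, 12]
ends:   [3, 4, 4, 6, 8, 10, 15]
s0→1 s2→2  — peak 2.

2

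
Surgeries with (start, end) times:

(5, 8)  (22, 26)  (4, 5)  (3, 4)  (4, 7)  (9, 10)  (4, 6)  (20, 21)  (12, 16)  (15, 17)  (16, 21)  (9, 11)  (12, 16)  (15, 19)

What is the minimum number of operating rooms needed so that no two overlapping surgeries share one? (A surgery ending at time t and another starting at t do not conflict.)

Events (time:±→running): 3:+→1 4:-→0 4:+→1 4:+→2 4:+→3 5:-→2 5:+→3 6:-→2 7:-→1 8:-→0 9:+→1 9:+→2 10:-→1 11:-→0 12:+→1 12:+→2 15:+→3 15:+→4 … peak 4.

4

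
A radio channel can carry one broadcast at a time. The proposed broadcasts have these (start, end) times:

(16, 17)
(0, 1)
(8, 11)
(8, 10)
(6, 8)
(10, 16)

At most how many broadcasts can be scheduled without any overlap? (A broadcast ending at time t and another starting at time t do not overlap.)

Greedy by earliest finish: after sorting by end time, pick each interval compatible with the last pick.
By end time: (0,1), (6,8), (8,10), (8,11), (10,16), (16,17).
Pick (0,1); next start ≥ 1 → (6,8); next start ≥ 8 → (8,10); next start ≥ 10 → (10,16); next start ≥ 16 → (16,17).
Selected 5 broadcasts.

5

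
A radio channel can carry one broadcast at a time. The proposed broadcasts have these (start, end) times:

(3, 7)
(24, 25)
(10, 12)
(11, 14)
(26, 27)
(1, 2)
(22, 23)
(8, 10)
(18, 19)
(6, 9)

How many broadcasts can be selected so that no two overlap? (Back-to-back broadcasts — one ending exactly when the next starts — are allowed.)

By end time: (1,2), (3,7), (6,9), (8,10), (10,12), (11,14), (18,19), (22,23), (24,25), (26,27).
Pick (1,2); next start ≥ 2 → (3,7); next start ≥ 7 → (8,10); next start ≥ 10 → (10,12); next start ≥ 12 → (18,19); next start ≥ 19 → (22,23); next start ≥ 23 → (24,25); next start ≥ 25 → (26,27).
Selected 8 broadcasts.

8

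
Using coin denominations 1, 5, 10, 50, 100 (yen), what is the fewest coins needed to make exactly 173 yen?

7

Greedy: take as many of the largest coin as possible, then repeat with the remainder.
173 = 1×100 + 1×50 + 2×10 + 3×1
Total coins = 1 + 1 + 2 + 3 = 7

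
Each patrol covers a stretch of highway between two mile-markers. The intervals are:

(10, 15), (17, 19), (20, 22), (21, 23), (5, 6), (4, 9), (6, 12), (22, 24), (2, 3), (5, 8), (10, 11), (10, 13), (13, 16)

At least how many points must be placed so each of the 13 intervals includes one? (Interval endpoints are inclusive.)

6

Sorted: [2,3] [5,6] [5,8] [4,9] [10,11] [6,12] [10,13] [10,15] [13,16] [17,19] [20,22] [21,23] [22,24]
{[2,3]} hit by 3; {[5,6],[5,8],[4,9]} hit by 6; {[10,11],[6,12],[10,13],[10,15]} hit by 11; {[13,16]} hit by 16; {[17,19]} hit by 19; {[20,22],[21,23],[22,24]} hit by 22.
Points: 3, 6, 11, 16, 19, 22 (6 total).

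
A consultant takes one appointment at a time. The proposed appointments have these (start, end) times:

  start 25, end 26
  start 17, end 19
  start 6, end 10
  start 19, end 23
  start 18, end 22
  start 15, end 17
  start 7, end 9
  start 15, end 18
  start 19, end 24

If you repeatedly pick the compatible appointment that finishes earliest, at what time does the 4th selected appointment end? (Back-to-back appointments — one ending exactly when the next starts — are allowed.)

23

Sorted by end: (7,9)  (6,10)  (15,17)  (15,18)  (17,19)  (18,22)  (19,23)  (19,24)  (25,26)
take (7,9); take (15,17); skip (15,18); take (17,19); take (19,23); take (25,26).
Selected: (7,9) (15,17) (17,19) (19,23) (25,26)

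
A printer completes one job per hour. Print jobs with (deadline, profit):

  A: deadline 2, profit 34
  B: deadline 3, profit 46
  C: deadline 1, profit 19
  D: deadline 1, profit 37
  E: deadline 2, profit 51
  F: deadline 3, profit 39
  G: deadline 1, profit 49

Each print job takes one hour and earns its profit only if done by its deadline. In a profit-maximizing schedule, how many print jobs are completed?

By profit: E(d2,51), G(d1,49), B(d3,46), F(d3,39), D(d1,37), A(d2,34), C(d1,19)
E→slot 2; G→slot 1; B→slot 3; F skipped; D skipped; A skipped; C skipped.
3 of 7 scheduled.

3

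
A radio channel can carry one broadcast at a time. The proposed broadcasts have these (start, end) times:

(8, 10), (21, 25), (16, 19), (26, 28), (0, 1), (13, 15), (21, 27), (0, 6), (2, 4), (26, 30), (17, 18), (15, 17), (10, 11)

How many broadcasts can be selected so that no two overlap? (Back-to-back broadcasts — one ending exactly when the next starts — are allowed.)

9

Sorted by end: (0,1)  (2,4)  (0,6)  (8,10)  (10,11)  (13,15)  (15,17)  (17,18)  (16,19)  (21,25)  (21,27)  (26,28)  (26,30)
take (0,1); take (2,4); skip (0,6); take (8,10); take (10,11); take (13,15); take (15,17); take (17,18); take (21,25); take (26,28); skip (26,30).
Selected 9 broadcasts.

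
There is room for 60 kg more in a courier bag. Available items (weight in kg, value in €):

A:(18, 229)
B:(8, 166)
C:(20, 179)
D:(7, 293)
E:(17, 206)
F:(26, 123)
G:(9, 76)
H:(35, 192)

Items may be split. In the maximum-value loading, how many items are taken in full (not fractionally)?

Sort by value per unit weight and fill in that order.
Ratios (sorted): D 41.86, B 20.75, A 12.72, E 12.12, C 8.95, G 8.44, H 5.49, F 4.73
take D (7 @ 293); take B (8 @ 166); take A (18 @ 229); take E (17 @ 206); take 10/20 of C → 89.50. Capacity used 60/60.
4 item(s) taken whole; one partial (take 10/20 of C).

4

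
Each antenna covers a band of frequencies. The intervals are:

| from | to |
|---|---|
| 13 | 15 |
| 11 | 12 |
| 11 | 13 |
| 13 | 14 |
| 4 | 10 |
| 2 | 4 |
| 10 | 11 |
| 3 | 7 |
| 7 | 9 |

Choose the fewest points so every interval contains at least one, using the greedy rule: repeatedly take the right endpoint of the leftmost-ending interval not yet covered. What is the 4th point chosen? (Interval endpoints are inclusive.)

By right end: [2,4]  [3,7]  [7,9]  [4,10]  [10,11]  [11,12]  [11,13]  [13,14]  [13,15]
[2,4] uncovered → point at 4; [7,9] uncovered → point at 9; [10,11] uncovered → point at 11; [13,14] uncovered → point at 14.
Points: 4, 9, 11, 14 (4 total).

14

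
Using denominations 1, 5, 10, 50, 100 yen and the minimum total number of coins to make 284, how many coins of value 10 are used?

284 − 2×100→84 − 1×50→34 − 3×10→4 − 4×1→0
Count of 10: 3

3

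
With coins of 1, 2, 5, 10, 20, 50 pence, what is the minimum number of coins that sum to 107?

107 − 2×50→7 − 1×5→2 − 1×2→0
Total coins = 2 + 1 + 1 = 4

4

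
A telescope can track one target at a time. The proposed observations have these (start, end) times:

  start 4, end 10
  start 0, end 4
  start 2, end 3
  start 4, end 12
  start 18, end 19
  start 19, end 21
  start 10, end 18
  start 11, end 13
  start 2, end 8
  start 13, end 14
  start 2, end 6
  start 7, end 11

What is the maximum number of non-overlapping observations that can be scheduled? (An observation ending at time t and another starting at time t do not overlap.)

6

Sorted by end: (2,3)  (0,4)  (2,6)  (2,8)  (4,10)  (7,11)  (4,12)  (11,13)  (13,14)  (10,18)  (18,19)  (19,21)
take (2,3); skip (2,6); skip (2,8); take (4,10); take (11,13); take (13,14); skip (10,18); take (18,19); take (19,21).
Selected 6 observations.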